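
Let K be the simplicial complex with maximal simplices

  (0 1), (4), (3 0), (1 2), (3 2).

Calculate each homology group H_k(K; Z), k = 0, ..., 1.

H_0 ≅ Z^2,  H_1 ≅ Z.

Order the vertices as 0 < 1 < 2 < 3 < 4. Listing each simplex with vertices in this order, K has dimension 1 with simplices:

  0-simplices (5): [0], [1], [2], [3], [4]
  1-simplices (4): [0,1], [0,3], [1,2], [2,3]

so the chain groups are C_0 ≅ Z^5, C_1 ≅ Z^4.

Boundary ∂_1: C_1 → C_0 sends each edge [p,q] (with p < q) to q − p. For instance
  ∂[0,1] = [1] − [0].
This gives a 5×4 integer matrix of rank 3; reducing to Smith normal form yields diagonal entries (1,1,1).

Now H_k = ker ∂_k / im ∂_{k+1}, so:

  H_0: rank C_0 − rank ∂_1 = 5 − 3 = 2, and the invariant factors of ∂_1 are all 1, so H_0 ≅ Z^2.
  H_1: rank ker ∂_1 − rank ∂_2 = (4 − 3) − 0 = 1, and there is no ∂_2, so H_1 ≅ Z.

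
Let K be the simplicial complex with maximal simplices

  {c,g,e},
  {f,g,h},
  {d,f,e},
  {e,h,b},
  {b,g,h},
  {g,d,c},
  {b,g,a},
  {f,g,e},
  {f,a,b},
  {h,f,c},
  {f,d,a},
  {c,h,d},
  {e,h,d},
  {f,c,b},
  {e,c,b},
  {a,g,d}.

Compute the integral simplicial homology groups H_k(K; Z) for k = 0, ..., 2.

K has 8 vertices, 24 edges, 16 triangles.
rank ∂_0 = 0, rank ∂_1 = 7 ⇒ b_0 = 8 − 0 − 7 = 1; all invariant factors of ∂_1 are 1 so no torsion. So H_0 ≅ Z.
rank ∂_1 = 7, rank ∂_2 = 15 ⇒ b_1 = 24 − 7 − 15 = 2; all invariant factors of ∂_2 are 1 so no torsion. So H_1 ≅ Z^2.
rank ∂_2 = 15, rank ∂_3 = 0 ⇒ b_2 = 16 − 15 − 0 = 1. So H_2 ≅ Z.

H_0 ≅ Z,  H_1 ≅ Z^2,  H_2 ≅ Z.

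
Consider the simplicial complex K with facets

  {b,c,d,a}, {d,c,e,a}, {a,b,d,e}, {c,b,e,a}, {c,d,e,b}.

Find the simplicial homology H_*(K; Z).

We work with the vertex ordering a < b < c < d < e. The simplices of K, each written with vertices in increasing order, are:

  0-simplices (5): a, b, c, d, e
  1-simplices (10): ab, ac, ad, ae, bc, bd, be, cd, ce, de
  2-simplices (10): abc, abd, abe, acd, ace, ade, bcd, bce, bde, cde
  3-simplices (5): abcd, abce, abde, acde, bcde

Hence C_0 ≅ Z^5, C_1 ≅ Z^10, C_2 ≅ Z^10, C_3 ≅ Z^5.

The boundary map ∂_1: C_1 → C_0 maps an edge to its endpoints' difference, ∂[p,q] = q − p.
As a 5×10 matrix over Z this has rank 4, with invariant factors (1,1,1,1).

∂_2: C_2 → C_1 acts by ∂[p,q,r] = [q,r] − [p,r] + [p,q]. For instance
  ∂bcd = cd − bd + bc,
  ∂bce = ce − be + bc.
This gives a 10×10 integer matrix of rank 6; reducing to Smith normal form yields diagonal entries (1,1,1,1,1,1).

The boundary map ∂_3: C_3 → C_2 sends each 3-simplex σ to the alternating sum Σ_i (−1)^i (σ with its i-th vertex removed). For instance
  ∂bcde = cde − bde + bce − bcd,
  ∂abde = bde − ade + abe − abd.
This gives a 10×5 integer matrix of rank 4; reducing to Smith normal form yields diagonal entries (1,1,1,1).

From H_k ≅ ker(∂_k) / im(∂_{k+1}) we obtain:

  H_0: rank C_0 − rank ∂_1 = 5 − 4 = 1, and the invariant factors of ∂_1 are all 1, so H_0 ≅ Z.
  H_1: rank ker ∂_1 − rank ∂_2 = (10 − 4) − 6 = 0, and the invariant factors of ∂_2 are all 1, so H_1 ≅ 0.
  H_2: rank ker ∂_2 − rank ∂_3 = (10 − 6) − 4 = 0, and the invariant factors of ∂_3 are all 1, so H_2 ≅ 0.
  H_3: rank ker ∂_3 − rank ∂_4 = (5 − 4) − 0 = 1, and there is no ∂_4, so H_3 ≅ Z.

(K is a triangulation of the 3-sphere S^3.)

H_0 ≅ Z,  H_1 = 0,  H_2 = 0,  H_3 ≅ Z.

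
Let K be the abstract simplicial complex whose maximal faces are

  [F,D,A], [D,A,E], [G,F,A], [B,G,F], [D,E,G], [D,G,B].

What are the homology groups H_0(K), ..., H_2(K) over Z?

H_0 = Z,  H_1 = Z,  H_2 = 0.

Order the vertices as A < B < D < E < F < G. Listing each simplex with vertices in this order, K has dimension 2 with simplices:

  0-simplices (6): A, B, D, E, F, G
  1-simplices (12): AD, AE, AF, AG, BD, BF, BG, DE, DF, DG, EG, FG
  2-simplices (6): ADE, ADF, AFG, BDG, BFG, DEG

giving chain groups C_0 ≅ Z^6, C_1 ≅ Z^12, C_2 ≅ Z^6.

The boundary map ∂_1: C_1 → C_0 is given by ∂[p,q] = [q] − [p].
The 6×12 boundary matrix has rank 5 and Smith normal form diag(1,1,1,1,1).

∂_2: C_2 → C_1 acts by ∂[p,q,r] = [q,r] − [p,r] + [p,q]. For instance
  ∂ADE = DE − AE + AD,
  ∂BDG = DG − BG + BD.
The resulting 12×6 matrix has rank 6, and its Smith normal form has invariant factors (1,1,1,1,1,1).

Computing H_k = (kernel of ∂_k) / (image of ∂_{k+1}):

  H_0: rank C_0 − rank ∂_1 = 6 − 5 = 1, and the invariant factors of ∂_1 are all 1, so H_0 ≅ Z.
  H_1: rank ker ∂_1 − rank ∂_2 = (12 − 5) − 6 = 1, and the invariant factors of ∂_2 are all 1, so H_1 ≅ Z.
  H_2: rank ker ∂_2 − rank ∂_3 = (6 − 6) − 0 = 0, and there is no ∂_3, so H_2 ≅ 0.

As a check, the Euler characteristic is 6 − 12 + 6 = 0, which agrees with 1 − 1 + 0 = 0.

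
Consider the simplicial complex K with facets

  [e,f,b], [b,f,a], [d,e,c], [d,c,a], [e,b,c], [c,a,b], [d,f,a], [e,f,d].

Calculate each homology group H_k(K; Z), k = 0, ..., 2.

H_0 = Z,  H_1 = 0,  H_2 = Z.

K has 6 vertices, 12 edges, 8 triangles.
rank ∂_0 = 0, rank ∂_1 = 5 ⇒ b_0 = 6 − 0 − 5 = 1; all invariant factors of ∂_1 are 1 so no torsion. So H_0 = Z.
rank ∂_1 = 5, rank ∂_2 = 7 ⇒ b_1 = 12 − 5 − 7 = 0; all invariant factors of ∂_2 are 1 so no torsion. So H_1 = 0.
rank ∂_2 = 7, rank ∂_3 = 0 ⇒ b_2 = 8 − 7 − 0 = 1. So H_2 = Z.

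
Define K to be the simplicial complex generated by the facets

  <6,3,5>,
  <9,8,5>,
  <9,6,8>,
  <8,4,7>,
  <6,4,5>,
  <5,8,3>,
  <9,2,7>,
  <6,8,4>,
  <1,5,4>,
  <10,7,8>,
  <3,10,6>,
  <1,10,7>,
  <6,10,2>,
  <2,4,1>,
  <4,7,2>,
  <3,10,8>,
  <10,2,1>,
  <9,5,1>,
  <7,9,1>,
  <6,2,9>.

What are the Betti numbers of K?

b_0 = 1, b_1 = 1, b_2 = 0.

We work with the vertex ordering 1 < 2 < 3 < 4 < 5 < 6 < 7 < 8 < 9 < 10. The simplices of K, each written with vertices in increasing order, are:

  0-simplices (10): [1], [2], [3], [4], [5], [6], [7], [8], [9], [10]
  1-simplices (30): (30 of them)
  2-simplices (20): (20 of them)

so the chain groups are C_0 ≅ Z^10, C_1 ≅ Z^30, C_2 ≅ Z^20.

∂_1: C_1 → C_0 sends each edge [p,q] (with p < q) to q − p. For instance
  ∂[1,2] = [2] − [1].
The 10×30 boundary matrix has rank 9 and Smith normal form diag(1,1,1,1,1,1,1,1,1).

Boundary ∂_2: C_2 → C_1 maps a triangle to the signed sum of its edges. For instance
  ∂[1,5,9] = [5,9] − [1,9] + [1,5],
  ∂[1,2,4] = [2,4] − [1,4] + [1,2].
As a 30×20 matrix over Z this has rank 20, with invariant factors (1,1,1,1,1,1,1,1,1,1,1,1,1,1,1,1,1,1,1,2).

From H_k ≅ ker(∂_k) / im(∂_{k+1}) we obtain:

  H_0: rank C_0 − rank ∂_1 = 10 − 9 = 1, and the invariant factors of ∂_1 are all 1, so H_0 = Z.
  H_1: rank ker ∂_1 − rank ∂_2 = (30 − 9) − 20 = 1, and ∂_2 has invariant factor 2 > 1, so H_1 = Z ⊕ Z/2.
  H_2: rank ker ∂_2 − rank ∂_3 = (20 − 20) − 0 = 0, and there is no ∂_3, so H_2 = 0.

(K is a triangulation of the Klein bottle.)

Hence the Betti numbers are b_0 = 1, b_1 = 1, b_2 = 0.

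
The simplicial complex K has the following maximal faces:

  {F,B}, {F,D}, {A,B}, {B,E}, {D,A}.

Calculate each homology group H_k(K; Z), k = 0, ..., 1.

Take the total order A < B < D < E < F on the vertex set. Then K (dimension 1) consists of the simplices:

  0-simplices (5): A, B, D, E, F
  1-simplices (5): AB, AD, BE, BF, DF

Hence C_0 ≅ Z^5, C_1 ≅ Z^5.

Boundary ∂_1: C_1 → C_0 sends each edge [p,q] (with p < q) to q − p. For instance
  ∂AB = B − A.
The 5×5 boundary matrix has rank 4 and Smith normal form diag(1,1,1,1).

Reading off H_k = ker ∂_k / im ∂_{k+1}:

  H_0: rank C_0 − rank ∂_1 = 5 − 4 = 1, and the invariant factors of ∂_1 are all 1, so H_0 = Z.
  H_1: rank ker ∂_1 − rank ∂_2 = (5 − 4) − 0 = 1, and there is no ∂_2, so H_1 = Z.

H_0 ≅ Z,  H_1 ≅ Z.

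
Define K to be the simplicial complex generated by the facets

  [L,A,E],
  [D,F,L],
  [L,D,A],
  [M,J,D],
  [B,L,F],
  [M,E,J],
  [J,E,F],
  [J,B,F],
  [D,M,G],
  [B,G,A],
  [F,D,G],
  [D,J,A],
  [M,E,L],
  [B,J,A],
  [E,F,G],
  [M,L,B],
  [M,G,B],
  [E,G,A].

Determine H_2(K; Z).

H_2 = Z.

Fix the vertex order A < B < D < E < F < G < J < L < M and write every simplex with vertices in increasing order. Then dim K = 2 and the simplices of K are:

  0-simplices (9): A, B, D, E, F, G, J, L, M
  1-simplices (27): AB, AD, AE, AG, AJ, AL, BF, BG, BJ, BL, BM, DF, DG, DJ, DL, DM, EF, EG, EJ, EL, EM, FG, FJ, FL, GM, JM, LM
  2-simplices (18): ABG, ABJ, ADJ, ADL, AEG, AEL, BFJ, BFL, BGM, BLM, DFG, DFL, DGM, DJM, EFG, EFJ, EJM, ELM

Hence C_0 ≅ Z^9, C_1 ≅ Z^27, C_2 ≅ Z^18.

The boundary map ∂_1: C_1 → C_0 sends each edge [p,q] (with p < q) to q − p.
The 9×27 boundary matrix has rank 8 and Smith normal form diag(1,1,1,1,1,1,1,1).

∂_2: C_2 → C_1 maps a triangle to the signed sum of its edges. For instance
  ∂ADL = DL − AL + AD,
  ∂DGM = GM − DM + DG.
The 27×18 boundary matrix has rank 17 and Smith normal form diag(1,1,1,1,1,1,1,1,1,1,1,1,1,1,1,1,1).

From H_k ≅ ker(∂_k) / im(∂_{k+1}) we obtain:

  H_2: rank ker ∂_2 − rank ∂_3 = (18 − 17) − 0 = 1, and there is no ∂_3, so H_2 ≅ Z.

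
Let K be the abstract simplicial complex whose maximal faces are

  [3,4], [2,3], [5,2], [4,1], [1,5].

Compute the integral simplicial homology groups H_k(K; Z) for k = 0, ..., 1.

Take the total order 1 < 2 < 3 < 4 < 5 on the vertex set. Then K (dimension 1) consists of the simplices:

  0-simplices (5): [1], [2], [3], [4], [5]
  1-simplices (5): [1,4], [1,5], [2,3], [2,5], [3,4]

Hence C_0 ≅ Z^5, C_1 ≅ Z^5.

∂_1: C_1 → C_0 maps an edge to its endpoints' difference, ∂[p,q] = q − p. For instance
  ∂[3,4] = [4] − [3].
As a 5×5 matrix over Z this has rank 4, with invariant factors (1,1,1,1).

Reading off H_k = ker ∂_k / im ∂_{k+1}:

  H_0: rank C_0 − rank ∂_1 = 5 − 4 = 1, and the invariant factors of ∂_1 are all 1, so H_0 ≅ Z.
  H_1: rank ker ∂_1 − rank ∂_2 = (5 − 4) − 0 = 1, and there is no ∂_2, so H_1 ≅ Z.

H_0 ≅ Z,  H_1 ≅ Z.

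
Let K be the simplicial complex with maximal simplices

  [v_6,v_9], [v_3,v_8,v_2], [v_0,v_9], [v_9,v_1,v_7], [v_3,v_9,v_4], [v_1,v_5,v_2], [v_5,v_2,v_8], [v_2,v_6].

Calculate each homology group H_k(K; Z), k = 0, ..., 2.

H_0 ≅ Z,  H_1 ≅ Z^2,  H_2 = 0.

K has 10 vertices, 16 edges, 5 triangles.
rank ∂_0 = 0, rank ∂_1 = 9 ⇒ b_0 = 10 − 0 − 9 = 1; all invariant factors of ∂_1 are 1 so no torsion. So H_0 ≅ Z.
rank ∂_1 = 9, rank ∂_2 = 5 ⇒ b_1 = 16 − 9 − 5 = 2; all invariant factors of ∂_2 are 1 so no torsion. So H_1 ≅ Z^2.
rank ∂_2 = 5, rank ∂_3 = 0 ⇒ b_2 = 5 − 5 − 0 = 0. So H_2 ≅ 0.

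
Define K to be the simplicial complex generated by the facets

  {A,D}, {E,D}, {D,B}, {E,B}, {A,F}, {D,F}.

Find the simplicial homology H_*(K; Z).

H_0 = Z,  H_1 = Z^2.

Take the total order A < B < D < E < F on the vertex set. Then K (dimension 1) consists of the simplices:

  0-simplices (5): A, B, D, E, F
  1-simplices (6): AD, AF, BD, BE, DE, DF

giving chain groups C_0 ≅ Z^5, C_1 ≅ Z^6.

∂_1: C_1 → C_0 maps an edge to its endpoints' difference, ∂[p,q] = q − p.
The resulting 5×6 matrix has rank 4, and its Smith normal form has invariant factors (1,1,1,1).

From H_k ≅ ker(∂_k) / im(∂_{k+1}) we obtain:

  H_0: rank C_0 − rank ∂_1 = 5 − 4 = 1, and the invariant factors of ∂_1 are all 1, so H_0 = Z.
  H_1: rank ker ∂_1 − rank ∂_2 = (6 − 4) − 0 = 2, and there is no ∂_2, so H_1 = Z^2.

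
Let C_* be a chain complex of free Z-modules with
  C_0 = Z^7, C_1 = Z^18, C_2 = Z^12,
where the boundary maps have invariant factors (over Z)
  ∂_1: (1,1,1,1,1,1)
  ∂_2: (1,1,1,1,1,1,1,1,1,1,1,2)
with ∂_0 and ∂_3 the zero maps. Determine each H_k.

H_0: b_0 = 7 − 0 − 6 = 1; torsion from ∂_1 factors > 1: none. So H_0 ≅ Z.
H_1: b_1 = 18 − 6 − 12 = 0; torsion from ∂_2 factors > 1: [2]. So H_1 ≅ Z/2.
H_2: b_2 = 12 − 12 − 0 = 0; torsion from ∂_3 factors > 1: none. So H_2 ≅ 0.

H_0 ≅ Z,  H_1 ≅ Z/2,  H_2 = 0.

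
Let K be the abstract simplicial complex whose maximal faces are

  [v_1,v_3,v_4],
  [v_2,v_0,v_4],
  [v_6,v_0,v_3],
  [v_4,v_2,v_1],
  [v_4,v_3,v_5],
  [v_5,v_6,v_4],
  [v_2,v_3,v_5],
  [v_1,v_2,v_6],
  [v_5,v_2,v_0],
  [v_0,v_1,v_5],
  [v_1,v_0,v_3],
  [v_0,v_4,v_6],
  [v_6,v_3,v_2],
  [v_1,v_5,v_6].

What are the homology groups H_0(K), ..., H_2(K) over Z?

We work with the vertex ordering v_0 < v_1 < v_2 < v_3 < v_4 < v_5 < v_6. The simplices of K, each written with vertices in increasing order, are:

  0-simplices (7): [v_0], [v_1], [v_2], [v_3], [v_4], [v_5], [v_6]
  1-simplices (21): (21 of them)
  2-simplices (14): (14 of them)

so the chain groups are C_0 ≅ Z^7, C_1 ≅ Z^21, C_2 ≅ Z^14.

∂_1: C_1 → C_0 sends each edge [p,q] (with p < q) to q − p. For instance
  ∂[v_1,v_5] = [v_5] − [v_1].
As a 7×21 matrix over Z this has rank 6, with invariant factors (1,1,1,1,1,1).

The boundary map ∂_2: C_2 → C_1 maps a triangle to the signed sum of its edges. For instance
  ∂[v_0,v_4,v_6] = [v_4,v_6] − [v_0,v_6] + [v_0,v_4],
  ∂[v_0,v_1,v_3] = [v_1,v_3] − [v_0,v_3] + [v_0,v_1].
The 21×14 boundary matrix has rank 13 and Smith normal form diag(1,1,1,1,1,1,1,1,1,1,1,1,1).

Computing H_k = (kernel of ∂_k) / (image of ∂_{k+1}):

  H_0: rank C_0 − rank ∂_1 = 7 − 6 = 1, and the invariant factors of ∂_1 are all 1, so H_0 ≅ Z.
  H_1: rank ker ∂_1 − rank ∂_2 = (21 − 6) − 13 = 2, and the invariant factors of ∂_2 are all 1, so H_1 ≅ Z^2.
  H_2: rank ker ∂_2 − rank ∂_3 = (14 − 13) − 0 = 1, and there is no ∂_3, so H_2 ≅ Z.

(K is a triangulation of the torus T^2.)

H_0 ≅ Z,  H_1 ≅ Z^2,  H_2 ≅ Z.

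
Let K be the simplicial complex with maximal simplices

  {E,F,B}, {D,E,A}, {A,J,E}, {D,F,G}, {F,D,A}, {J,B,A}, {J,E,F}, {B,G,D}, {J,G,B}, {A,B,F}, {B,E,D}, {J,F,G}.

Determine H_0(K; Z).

H_0 ≅ Z.

K has 7 vertices, 18 edges, 12 triangles.
rank ∂_0 = 0, rank ∂_1 = 6 ⇒ b_0 = 7 − 0 − 6 = 1; all invariant factors of ∂_1 are 1 so no torsion. So H_0 = Z.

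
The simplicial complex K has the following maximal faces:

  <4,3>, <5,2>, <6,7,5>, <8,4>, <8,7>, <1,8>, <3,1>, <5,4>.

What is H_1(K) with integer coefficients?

H_1 ≅ Z^2.

We work with the vertex ordering 1 < 2 < 3 < 4 < 5 < 6 < 7 < 8. The simplices of K, each written with vertices in increasing order, are:

  0-simplices (8): [1], [2], [3], [4], [5], [6], [7], [8]
  1-simplices (10): [1,3], [1,8], [2,5], [3,4], [4,5], [4,8], [5,6], [5,7], [6,7], [7,8]
  2-simplices (1): [5,6,7]

giving chain groups C_0 ≅ Z^8, C_1 ≅ Z^10, C_2 ≅ Z^1.

The boundary map ∂_1: C_1 → C_0 sends each edge [p,q] (with p < q) to q − p.
The resulting 8×10 matrix has rank 7, and its Smith normal form has invariant factors (1,1,1,1,1,1,1).

The boundary map ∂_2: C_2 → C_1 sends each 2-simplex [p,q,r] to [q,r] − [p,r] + [p,q]. For instance
  ∂[5,6,7] = [6,7] − [5,7] + [5,6].
As a 10×1 matrix over Z this has rank 1, with invariant factors (1).

Computing H_k = (kernel of ∂_k) / (image of ∂_{k+1}):

  H_1: rank ker ∂_1 − rank ∂_2 = (10 − 7) − 1 = 2, and the invariant factors of ∂_2 are all 1, so H_1 = Z^2.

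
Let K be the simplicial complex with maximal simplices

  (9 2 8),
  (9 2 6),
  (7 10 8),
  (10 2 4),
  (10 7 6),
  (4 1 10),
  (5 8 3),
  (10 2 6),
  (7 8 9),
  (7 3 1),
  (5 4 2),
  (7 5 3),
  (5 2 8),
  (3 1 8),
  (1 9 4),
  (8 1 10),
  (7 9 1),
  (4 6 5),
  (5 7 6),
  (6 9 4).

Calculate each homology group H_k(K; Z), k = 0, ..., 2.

H_0 ≅ Z,  H_1 ≅ Z ⊕ Z_2,  H_2 = 0.

Fix the vertex order 1 < 2 < 3 < 4 < 5 < 6 < 7 < 8 < 9 < 10 and write every simplex with vertices in increasing order. Then dim K = 2 and the simplices of K are:

  0-simplices (10): [1], [2], [3], [4], [5], [6], [7], [8], [9], [10]
  1-simplices (30): (30 of them)
  2-simplices (20): (20 of them)

so the chain groups are C_0 ≅ Z^10, C_1 ≅ Z^30, C_2 ≅ Z^20.

Boundary ∂_1: C_1 → C_0 sends each edge [p,q] (with p < q) to q − p. For instance
  ∂[2,9] = [9] − [2].
The resulting 10×30 matrix has rank 9, and its Smith normal form has invariant factors (1,1,1,1,1,1,1,1,1).

∂_2: C_2 → C_1 maps a triangle to the signed sum of its edges. For instance
  ∂[2,4,5] = [4,5] − [2,5] + [2,4],
  ∂[4,5,6] = [5,6] − [4,6] + [4,5].
This gives a 30×20 integer matrix of rank 20; reducing to Smith normal form yields diagonal entries (1,1,1,1,1,1,1,1,1,1,1,1,1,1,1,1,1,1,1,2).

Reading off H_k = ker ∂_k / im ∂_{k+1}:

  H_0: rank C_0 − rank ∂_1 = 10 − 9 = 1, and the invariant factors of ∂_1 are all 1, so H_0 = Z.
  H_1: rank ker ∂_1 − rank ∂_2 = (30 − 9) − 20 = 1, and ∂_2 has invariant factor 2 > 1, so H_1 = Z ⊕ Z_2.
  H_2: rank ker ∂_2 − rank ∂_3 = (20 − 20) − 0 = 0, and there is no ∂_3, so H_2 = 0.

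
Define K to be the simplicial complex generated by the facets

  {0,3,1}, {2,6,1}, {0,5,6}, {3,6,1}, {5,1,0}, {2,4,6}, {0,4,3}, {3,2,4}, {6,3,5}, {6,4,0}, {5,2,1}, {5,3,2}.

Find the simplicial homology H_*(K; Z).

Fix the vertex order 0 < 1 < 2 < 3 < 4 < 5 < 6 and write every simplex with vertices in increasing order. Then dim K = 2 and the simplices of K are:

  0-simplices (7): [0], [1], [2], [3], [4], [5], [6]
  1-simplices (18): [0,1], [0,3], [0,4], [0,5], [0,6], [1,2], [1,3], [1,5], [1,6], [2,3], [2,4], [2,5], [2,6], [3,4], [3,5], [3,6], [4,6], [5,6]
  2-simplices (12): [0,1,3], [0,1,5], [0,3,4], [0,4,6], [0,5,6], [1,2,5], [1,2,6], [1,3,6], [2,3,4], [2,3,5], [2,4,6], [3,5,6]

Hence C_0 ≅ Z^7, C_1 ≅ Z^18, C_2 ≅ Z^12.

Boundary ∂_1: C_1 → C_0 maps an edge to its endpoints' difference, ∂[p,q] = q − p.
The 7×18 boundary matrix has rank 6 and Smith normal form diag(1,1,1,1,1,1).

∂_2: C_2 → C_1 acts by ∂[p,q,r] = [q,r] − [p,r] + [p,q]. For instance
  ∂[3,5,6] = [5,6] − [3,6] + [3,5],
  ∂[0,1,5] = [1,5] − [0,5] + [0,1].
This gives a 18×12 integer matrix of rank 12; reducing to Smith normal form yields diagonal entries (1,1,1,1,1,1,1,1,1,1,1,2).

Computing H_k = (kernel of ∂_k) / (image of ∂_{k+1}):

  H_0: rank C_0 − rank ∂_1 = 7 − 6 = 1, and the invariant factors of ∂_1 are all 1, so H_0 = Z.
  H_1: rank ker ∂_1 − rank ∂_2 = (18 − 6) − 12 = 0, and ∂_2 has invariant factor 2 > 1, so H_1 = Z/2.
  H_2: rank ker ∂_2 − rank ∂_3 = (12 − 12) − 0 = 0, and there is no ∂_3, so H_2 = 0.

As a check, the Euler characteristic is 7 − 18 + 12 = 1, which agrees with 1 − 0 + 0 = 1.
(K is a triangulation of the real projective plane RP^2.)

H_0 = Z,  H_1 = Z/2,  H_2 = 0.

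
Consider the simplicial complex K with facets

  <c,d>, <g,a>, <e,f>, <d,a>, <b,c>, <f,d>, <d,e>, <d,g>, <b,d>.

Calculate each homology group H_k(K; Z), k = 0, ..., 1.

Fix the vertex order a < b < c < d < e < f < g and write every simplex with vertices in increasing order. Then dim K = 1 and the simplices of K are:

  0-simplices (7): a, b, c, d, e, f, g
  1-simplices (9): ad, ag, bc, bd, cd, de, df, dg, ef

giving chain groups C_0 ≅ Z^7, C_1 ≅ Z^9.

The boundary map ∂_1: C_1 → C_0 maps an edge to its endpoints' difference, ∂[p,q] = q − p.
The resulting 7×9 matrix has rank 6, and its Smith normal form has invariant factors (1,1,1,1,1,1).

Computing H_k = (kernel of ∂_k) / (image of ∂_{k+1}):

  H_0: rank C_0 − rank ∂_1 = 7 − 6 = 1, and the invariant factors of ∂_1 are all 1, so H_0 ≅ Z.
  H_1: rank ker ∂_1 − rank ∂_2 = (9 − 6) − 0 = 3, and there is no ∂_2, so H_1 ≅ Z^3.

H_0 = Z,  H_1 = Z^3.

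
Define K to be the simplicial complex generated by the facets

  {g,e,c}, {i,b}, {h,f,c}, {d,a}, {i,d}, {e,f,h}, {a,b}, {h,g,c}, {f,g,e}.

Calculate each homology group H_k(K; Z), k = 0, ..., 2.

Order the vertices as a < b < c < d < e < f < g < h < i. Listing each simplex with vertices in this order, K has dimension 2 with simplices:

  0-simplices (9): a, b, c, d, e, f, g, h, i
  1-simplices (14): ab, ad, bi, ce, cf, cg, ch, di, ef, eg, eh, fg, fh, gh
  2-simplices (5): ceg, cfh, cgh, efg, efh

giving chain groups C_0 ≅ Z^9, C_1 ≅ Z^14, C_2 ≅ Z^5.

The boundary map ∂_1: C_1 → C_0 maps an edge to its endpoints' difference, ∂[p,q] = q − p.
As a 9×14 matrix over Z this has rank 7, with invariant factors (1,1,1,1,1,1,1).

Boundary ∂_2: C_2 → C_1 acts by ∂[p,q,r] = [q,r] − [p,r] + [p,q]. For instance
  ∂efg = fg − eg + ef,
  ∂ceg = eg − cg + ce.
The resulting 14×5 matrix has rank 5, and its Smith normal form has invariant factors (1,1,1,1,1).

Computing H_k = (kernel of ∂_k) / (image of ∂_{k+1}):

  H_0: rank C_0 − rank ∂_1 = 9 − 7 = 2, and the invariant factors of ∂_1 are all 1, so H_0 ≅ Z^2.
  H_1: rank ker ∂_1 − rank ∂_2 = (14 − 7) − 5 = 2, and the invariant factors of ∂_2 are all 1, so H_1 ≅ Z^2.
  H_2: rank ker ∂_2 − rank ∂_3 = (5 − 5) − 0 = 0, and there is no ∂_3, so H_2 ≅ 0.

H_0 = Z^2,  H_1 = Z^2,  H_2 = 0.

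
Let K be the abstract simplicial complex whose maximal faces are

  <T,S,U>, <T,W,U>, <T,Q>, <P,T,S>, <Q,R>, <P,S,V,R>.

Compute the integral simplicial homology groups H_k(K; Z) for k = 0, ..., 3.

H_0 = Z,  H_1 = Z,  H_2 = 0,  H_3 = 0.

K has 8 vertices, 14 edges, 7 triangles, 1 3-simplex.
rank ∂_0 = 0, rank ∂_1 = 7 ⇒ b_0 = 8 − 0 − 7 = 1; all invariant factors of ∂_1 are 1 so no torsion. So H_0 ≅ Z.
rank ∂_1 = 7, rank ∂_2 = 6 ⇒ b_1 = 14 − 7 − 6 = 1; all invariant factors of ∂_2 are 1 so no torsion. So H_1 ≅ Z.
rank ∂_2 = 6, rank ∂_3 = 1 ⇒ b_2 = 7 − 6 − 1 = 0; all invariant factors of ∂_3 are 1 so no torsion. So H_2 ≅ 0.
rank ∂_3 = 1, rank ∂_4 = 0 ⇒ b_3 = 1 − 1 − 0 = 0. So H_3 ≅ 0.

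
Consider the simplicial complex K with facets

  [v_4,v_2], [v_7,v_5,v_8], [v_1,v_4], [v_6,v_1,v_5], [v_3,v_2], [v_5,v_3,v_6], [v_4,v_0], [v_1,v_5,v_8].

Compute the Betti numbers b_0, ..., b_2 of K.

We work with the vertex ordering v_0 < v_1 < v_2 < v_3 < v_4 < v_5 < v_6 < v_7 < v_8. The simplices of K, each written with vertices in increasing order, are:

  0-simplices (9): [v_0], [v_1], [v_2], [v_3], [v_4], [v_5], [v_6], [v_7], [v_8]
  1-simplices (13): [v_0,v_4], [v_1,v_4], [v_1,v_5], [v_1,v_6], [v_1,v_8], [v_2,v_3], [v_2,v_4], [v_3,v_5], [v_3,v_6], [v_5,v_6], [v_5,v_7], [v_5,v_8], [v_7,v_8]
  2-simplices (4): [v_1,v_5,v_6], [v_1,v_5,v_8], [v_3,v_5,v_6], [v_5,v_7,v_8]

so the chain groups are C_0 ≅ Z^9, C_1 ≅ Z^13, C_2 ≅ Z^4.

Boundary ∂_1: C_1 → C_0 maps an edge to its endpoints' difference, ∂[p,q] = q − p. For instance
  ∂[v_5,v_8] = [v_8] − [v_5].
The resulting 9×13 matrix has rank 8, and its Smith normal form has invariant factors (1,1,1,1,1,1,1,1).

Boundary ∂_2: C_2 → C_1 acts by ∂[p,q,r] = [q,r] − [p,r] + [p,q]. For instance
  ∂[v_1,v_5,v_6] = [v_5,v_6] − [v_1,v_6] + [v_1,v_5],
  ∂[v_3,v_5,v_6] = [v_5,v_6] − [v_3,v_6] + [v_3,v_5].
The 13×4 boundary matrix has rank 4 and Smith normal form diag(1,1,1,1).

From H_k ≅ ker(∂_k) / im(∂_{k+1}) we obtain:

  H_0: rank C_0 − rank ∂_1 = 9 − 8 = 1, and the invariant factors of ∂_1 are all 1, so H_0 = Z.
  H_1: rank ker ∂_1 − rank ∂_2 = (13 − 8) − 4 = 1, and the invariant factors of ∂_2 are all 1, so H_1 = Z.
  H_2: rank ker ∂_2 − rank ∂_3 = (4 − 4) − 0 = 0, and there is no ∂_3, so H_2 = 0.

As a check, the Euler characteristic is 9 − 13 + 4 = 0, which agrees with 1 − 1 + 0 = 0.

Hence the Betti numbers are b_0 = 1, b_1 = 1, b_2 = 0.

b_0 = 1, b_1 = 1, b_2 = 0.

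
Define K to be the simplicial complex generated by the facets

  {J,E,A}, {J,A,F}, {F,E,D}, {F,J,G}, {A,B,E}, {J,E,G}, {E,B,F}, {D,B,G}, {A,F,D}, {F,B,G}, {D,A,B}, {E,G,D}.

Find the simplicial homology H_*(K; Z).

K has 7 vertices, 18 edges, 12 triangles.
rank ∂_0 = 0, rank ∂_1 = 6 ⇒ b_0 = 7 − 0 − 6 = 1; all invariant factors of ∂_1 are 1 so no torsion. So H_0 = Z.
rank ∂_1 = 6, rank ∂_2 = 12 ⇒ b_1 = 18 − 6 − 12 = 0; ∂_2 has invariant factor(s) [2] giving torsion. So H_1 = Z_2.
rank ∂_2 = 12, rank ∂_3 = 0 ⇒ b_2 = 12 − 12 − 0 = 0. So H_2 = 0.

H_0 = Z,  H_1 = Z_2,  H_2 = 0.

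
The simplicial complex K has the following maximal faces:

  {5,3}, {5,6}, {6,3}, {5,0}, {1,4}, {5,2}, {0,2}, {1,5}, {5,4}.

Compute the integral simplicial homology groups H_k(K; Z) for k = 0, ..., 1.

H_0 ≅ Z,  H_1 ≅ Z^3.

Take the total order 0 < 1 < 2 < 3 < 4 < 5 < 6 on the vertex set. Then K (dimension 1) consists of the simplices:

  0-simplices (7): [0], [1], [2], [3], [4], [5], [6]
  1-simplices (9): [0,2], [0,5], [1,4], [1,5], [2,5], [3,5], [3,6], [4,5], [5,6]

giving chain groups C_0 ≅ Z^7, C_1 ≅ Z^9.

Boundary ∂_1: C_1 → C_0 sends each edge [p,q] (with p < q) to q − p.
This gives a 7×9 integer matrix of rank 6; reducing to Smith normal form yields diagonal entries (1,1,1,1,1,1).

Reading off H_k = ker ∂_k / im ∂_{k+1}:

  H_0: rank C_0 − rank ∂_1 = 7 − 6 = 1, and the invariant factors of ∂_1 are all 1, so H_0 ≅ Z.
  H_1: rank ker ∂_1 − rank ∂_2 = (9 − 6) − 0 = 3, and there is no ∂_2, so H_1 ≅ Z^3.

As a check, the Euler characteristic is 7 − 9 = -2, which agrees with 1 − 3 = -2.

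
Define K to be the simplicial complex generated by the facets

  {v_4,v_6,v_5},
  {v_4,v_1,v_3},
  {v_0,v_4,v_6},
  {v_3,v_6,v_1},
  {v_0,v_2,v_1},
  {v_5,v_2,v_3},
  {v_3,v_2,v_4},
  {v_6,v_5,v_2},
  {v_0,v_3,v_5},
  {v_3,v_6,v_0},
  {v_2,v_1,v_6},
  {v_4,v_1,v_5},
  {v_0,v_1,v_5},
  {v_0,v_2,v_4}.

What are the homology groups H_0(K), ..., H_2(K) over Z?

K has 7 vertices, 21 edges, 14 triangles.
rank ∂_0 = 0, rank ∂_1 = 6 ⇒ b_0 = 7 − 0 − 6 = 1; all invariant factors of ∂_1 are 1 so no torsion. So H_0 = Z.
rank ∂_1 = 6, rank ∂_2 = 13 ⇒ b_1 = 21 − 6 − 13 = 2; all invariant factors of ∂_2 are 1 so no torsion. So H_1 = Z^2.
rank ∂_2 = 13, rank ∂_3 = 0 ⇒ b_2 = 14 − 13 − 0 = 1. So H_2 = Z.

H_0 ≅ Z,  H_1 ≅ Z^2,  H_2 ≅ Z.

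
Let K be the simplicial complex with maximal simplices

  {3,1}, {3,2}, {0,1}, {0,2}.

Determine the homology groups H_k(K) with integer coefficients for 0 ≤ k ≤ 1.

Fix the vertex order 0 < 1 < 2 < 3 and write every simplex with vertices in increasing order. Then dim K = 1 and the simplices of K are:

  0-simplices (4): [0], [1], [2], [3]
  1-simplices (4): [0,1], [0,2], [1,3], [2,3]

so the chain groups are C_0 ≅ Z^4, C_1 ≅ Z^4.

∂_1: C_1 → C_0 sends each edge [p,q] (with p < q) to q − p.
The 4×4 boundary matrix has rank 3 and Smith normal form diag(1,1,1).

Computing H_k = (kernel of ∂_k) / (image of ∂_{k+1}):

  H_0: rank C_0 − rank ∂_1 = 4 − 3 = 1, and the invariant factors of ∂_1 are all 1, so H_0 ≅ Z.
  H_1: rank ker ∂_1 − rank ∂_2 = (4 − 3) − 0 = 1, and there is no ∂_2, so H_1 ≅ Z.

As a check, the Euler characteristic is 4 − 4 = 0, which agrees with 1 − 1 = 0.

H_0 = Z,  H_1 = Z.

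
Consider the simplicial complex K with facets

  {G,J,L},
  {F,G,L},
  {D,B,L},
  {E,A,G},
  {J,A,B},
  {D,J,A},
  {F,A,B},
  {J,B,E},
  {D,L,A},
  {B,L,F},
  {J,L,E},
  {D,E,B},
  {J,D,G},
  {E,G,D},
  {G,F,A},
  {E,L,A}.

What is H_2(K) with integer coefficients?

H_2 = Z.

Order the vertices as A < B < D < E < F < G < J < L. Listing each simplex with vertices in this order, K has dimension 2 with simplices:

  0-simplices (8): A, B, D, E, F, G, J, L
  1-simplices (24): AB, AD, AE, AF, AG, AJ, AL, BD, BE, BF, BJ, BL, DE, DG, DJ, DL, EG, EJ, EL, FG, FL, GJ, GL, JL
  2-simplices (16): ABF, ABJ, ADJ, ADL, AEG, AEL, AFG, BDE, BDL, BEJ, BFL, DEG, DGJ, EJL, FGL, GJL

giving chain groups C_0 ≅ Z^8, C_1 ≅ Z^24, C_2 ≅ Z^16.

∂_1: C_1 → C_0 sends each edge [p,q] (with p < q) to q − p. For instance
  ∂BL = L − B.
As a 8×24 matrix over Z this has rank 7, with invariant factors (1,1,1,1,1,1,1).

Boundary ∂_2: C_2 → C_1 maps a triangle to the signed sum of its edges. For instance
  ∂BDE = DE − BE + BD,
  ∂FGL = GL − FL + FG.
This gives a 24×16 integer matrix of rank 15; reducing to Smith normal form yields diagonal entries (1,1,1,1,1,1,1,1,1,1,1,1,1,1,1).

Reading off H_k = ker ∂_k / im ∂_{k+1}:

  H_2: rank ker ∂_2 − rank ∂_3 = (16 − 15) − 0 = 1, and there is no ∂_3, so H_2 = Z.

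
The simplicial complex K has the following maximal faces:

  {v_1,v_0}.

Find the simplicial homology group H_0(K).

Take the total order v_0 < v_1 on the vertex set. Then K (dimension 1) consists of the simplices:

  0-simplices (2): [v_0], [v_1]
  1-simplices (1): [v_0,v_1]

giving chain groups C_0 ≅ Z^2, C_1 ≅ Z^1.

Boundary ∂_1: C_1 → C_0 sends each edge [p,q] (with p < q) to q − p. For instance
  ∂[v_0,v_1] = [v_1] − [v_0].
The resulting 2×1 matrix has rank 1, and its Smith normal form has invariant factors (1).

Computing H_k = (kernel of ∂_k) / (image of ∂_{k+1}):

  H_0: rank C_0 − rank ∂_1 = 2 − 1 = 1, and the invariant factors of ∂_1 are all 1, so H_0 = Z.

(K is a triangulation of the 1-simplex.)

H_0 ≅ Z.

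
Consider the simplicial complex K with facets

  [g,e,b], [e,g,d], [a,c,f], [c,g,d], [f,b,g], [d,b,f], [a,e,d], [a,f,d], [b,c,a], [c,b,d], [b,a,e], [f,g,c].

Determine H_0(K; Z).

Order the vertices as a < b < c < d < e < f < g. Listing each simplex with vertices in this order, K has dimension 2 with simplices:

  0-simplices (7): a, b, c, d, e, f, g
  1-simplices (18): ab, ac, ad, ae, af, bc, bd, be, bf, bg, cd, cf, cg, de, df, dg, eg, fg
  2-simplices (12): abc, abe, acf, ade, adf, bcd, bdf, beg, bfg, cdg, cfg, deg

giving chain groups C_0 ≅ Z^7, C_1 ≅ Z^18, C_2 ≅ Z^12.

Boundary ∂_1: C_1 → C_0 is given by ∂[p,q] = [q] − [p]. For instance
  ∂ad = d − a.
The resulting 7×18 matrix has rank 6, and its Smith normal form has invariant factors (1,1,1,1,1,1).

Boundary ∂_2: C_2 → C_1 maps a triangle to the signed sum of its edges. For instance
  ∂adf = df − af + ad,
  ∂ade = de − ae + ad.
This gives a 18×12 integer matrix of rank 12; reducing to Smith normal form yields diagonal entries (1,1,1,1,1,1,1,1,1,1,1,2).

Reading off H_k = ker ∂_k / im ∂_{k+1}:

  H_0: rank C_0 − rank ∂_1 = 7 − 6 = 1, and the invariant factors of ∂_1 are all 1, so H_0 ≅ Z.

(K is a triangulation of the real projective plane RP^2.)

H_0 = Z.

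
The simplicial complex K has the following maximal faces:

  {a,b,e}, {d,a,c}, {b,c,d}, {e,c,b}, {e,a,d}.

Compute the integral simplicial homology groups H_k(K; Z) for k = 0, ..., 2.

H_0 = Z,  H_1 = Z,  H_2 = 0.

Take the total order a < b < c < d < e on the vertex set. Then K (dimension 2) consists of the simplices:

  0-simplices (5): a, b, c, d, e
  1-simplices (10): ab, ac, ad, ae, bc, bd, be, cd, ce, de
  2-simplices (5): abe, acd, ade, bcd, bce

Hence C_0 ≅ Z^5, C_1 ≅ Z^10, C_2 ≅ Z^5.

Boundary ∂_1: C_1 → C_0 is given by ∂[p,q] = [q] − [p]. For instance
  ∂ae = e − a.
The resulting 5×10 matrix has rank 4, and its Smith normal form has invariant factors (1,1,1,1).

∂_2: C_2 → C_1 sends each 2-simplex [p,q,r] to [q,r] − [p,r] + [p,q]. For instance
  ∂acd = cd − ad + ac,
  ∂ade = de − ae + ad.
As a 10×5 matrix over Z this has rank 5, with invariant factors (1,1,1,1,1).

Now H_k = ker ∂_k / im ∂_{k+1}, so:

  H_0: rank C_0 − rank ∂_1 = 5 − 4 = 1, and the invariant factors of ∂_1 are all 1, so H_0 = Z.
  H_1: rank ker ∂_1 − rank ∂_2 = (10 − 4) − 5 = 1, and the invariant factors of ∂_2 are all 1, so H_1 = Z.
  H_2: rank ker ∂_2 − rank ∂_3 = (5 − 5) − 0 = 0, and there is no ∂_3, so H_2 = 0.

(K is a triangulation of the Möbius band.)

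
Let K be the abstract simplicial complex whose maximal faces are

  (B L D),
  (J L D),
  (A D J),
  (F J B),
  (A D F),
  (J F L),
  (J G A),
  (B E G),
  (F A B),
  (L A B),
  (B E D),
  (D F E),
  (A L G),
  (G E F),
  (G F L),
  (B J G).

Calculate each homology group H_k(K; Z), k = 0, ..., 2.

H_0 ≅ Z,  H_1 ≅ Z^2,  H_2 ≅ Z.

We work with the vertex ordering A < B < D < E < F < G < J < L. The simplices of K, each written with vertices in increasing order, are:

  0-simplices (8): A, B, D, E, F, G, J, L
  1-simplices (24): AB, AD, AF, AG, AJ, AL, BD, BE, BF, BG, BJ, BL, DE, DF, DJ, DL, EF, EG, FG, FJ, FL, GJ, GL, JL
  2-simplices (16): ABF, ABL, ADF, ADJ, AGJ, AGL, BDE, BDL, BEG, BFJ, BGJ, DEF, DJL, EFG, FGL, FJL

so the chain groups are C_0 ≅ Z^8, C_1 ≅ Z^24, C_2 ≅ Z^16.

The boundary map ∂_1: C_1 → C_0 sends each edge [p,q] (with p < q) to q − p. For instance
  ∂GJ = J − G.
The resulting 8×24 matrix has rank 7, and its Smith normal form has invariant factors (1,1,1,1,1,1,1).

Boundary ∂_2: C_2 → C_1 acts by ∂[p,q,r] = [q,r] − [p,r] + [p,q]. For instance
  ∂BDL = DL − BL + BD,
  ∂DJL = JL − DL + DJ.
As a 24×16 matrix over Z this has rank 15, with invariant factors (1,1,1,1,1,1,1,1,1,1,1,1,1,1,1).

From H_k ≅ ker(∂_k) / im(∂_{k+1}) we obtain:

  H_0: rank C_0 − rank ∂_1 = 8 − 7 = 1, and the invariant factors of ∂_1 are all 1, so H_0 ≅ Z.
  H_1: rank ker ∂_1 − rank ∂_2 = (24 − 7) − 15 = 2, and the invariant factors of ∂_2 are all 1, so H_1 ≅ Z^2.
  H_2: rank ker ∂_2 − rank ∂_3 = (16 − 15) − 0 = 1, and there is no ∂_3, so H_2 ≅ Z.

(K is a triangulation of the torus T^2.)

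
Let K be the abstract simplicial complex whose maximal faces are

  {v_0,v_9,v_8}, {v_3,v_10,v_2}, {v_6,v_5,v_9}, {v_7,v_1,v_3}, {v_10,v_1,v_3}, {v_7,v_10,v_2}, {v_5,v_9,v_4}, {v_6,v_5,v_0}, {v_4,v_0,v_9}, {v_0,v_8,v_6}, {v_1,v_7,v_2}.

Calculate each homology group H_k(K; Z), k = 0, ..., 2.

H_0 ≅ Z^2,  H_1 ≅ Z^2,  H_2 = 0.

K has 11 vertices, 22 edges, 11 triangles.
rank ∂_0 = 0, rank ∂_1 = 9 ⇒ b_0 = 11 − 0 − 9 = 2; all invariant factors of ∂_1 are 1 so no torsion. So H_0 ≅ Z^2.
rank ∂_1 = 9, rank ∂_2 = 11 ⇒ b_1 = 22 − 9 − 11 = 2; all invariant factors of ∂_2 are 1 so no torsion. So H_1 ≅ Z^2.
rank ∂_2 = 11, rank ∂_3 = 0 ⇒ b_2 = 11 − 11 − 0 = 0. So H_2 ≅ 0.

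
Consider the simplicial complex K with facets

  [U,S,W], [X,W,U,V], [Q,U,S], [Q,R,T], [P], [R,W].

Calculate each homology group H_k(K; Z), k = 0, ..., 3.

H_0 = Z^2,  H_1 = Z,  H_2 = 0,  H_3 = 0.

Take the total order P < Q < R < S < T < U < V < W < X on the vertex set. Then K (dimension 3) consists of the simplices:

  0-simplices (9): P, Q, R, S, T, U, V, W, X
  1-simplices (14): QR, QS, QT, QU, RT, RW, SU, SW, UV, UW, UX, VW, VX, WX
  2-simplices (7): QRT, QSU, SUW, UVW, UVX, UWX, VWX
  3-simplices (1): UVWX

so the chain groups are C_0 ≅ Z^9, C_1 ≅ Z^14, C_2 ≅ Z^7, C_3 ≅ Z^1.

∂_1: C_1 → C_0 maps an edge to its endpoints' difference, ∂[p,q] = q − p. For instance
  ∂SU = U − S.
As a 9×14 matrix over Z this has rank 7, with invariant factors (1,1,1,1,1,1,1).

Boundary ∂_2: C_2 → C_1 acts by ∂[p,q,r] = [q,r] − [p,r] + [p,q]. For instance
  ∂UWX = WX − UX + UW,
  ∂SUW = UW − SW + SU.
As a 14×7 matrix over Z this has rank 6, with invariant factors (1,1,1,1,1,1).

Boundary ∂_3: C_3 → C_2 sends each 3-simplex σ to the alternating sum Σ_i (−1)^i (σ with its i-th vertex removed). For instance
  ∂UVWX = VWX − UWX + UVX − UVW.
The resulting 7×1 matrix has rank 1, and its Smith normal form has invariant factors (1).

Now H_k = ker ∂_k / im ∂_{k+1}, so:

  H_0: rank C_0 − rank ∂_1 = 9 − 7 = 2, and the invariant factors of ∂_1 are all 1, so H_0 ≅ Z^2.
  H_1: rank ker ∂_1 − rank ∂_2 = (14 − 7) − 6 = 1, and the invariant factors of ∂_2 are all 1, so H_1 ≅ Z.
  H_2: rank ker ∂_2 − rank ∂_3 = (7 − 6) − 1 = 0, and the invariant factors of ∂_3 are all 1, so H_2 ≅ 0.
  H_3: rank ker ∂_3 − rank ∂_4 = (1 − 1) − 0 = 0, and there is no ∂_4, so H_3 ≅ 0.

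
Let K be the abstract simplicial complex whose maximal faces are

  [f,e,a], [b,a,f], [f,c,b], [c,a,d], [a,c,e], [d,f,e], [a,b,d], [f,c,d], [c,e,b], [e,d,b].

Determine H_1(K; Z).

H_1 = Z_2.

We work with the vertex ordering a < b < c < d < e < f. The simplices of K, each written with vertices in increasing order, are:

  0-simplices (6): a, b, c, d, e, f
  1-simplices (15): ab, ac, ad, ae, af, bc, bd, be, bf, cd, ce, cf, de, df, ef
  2-simplices (10): abd, abf, acd, ace, aef, bce, bcf, bde, cdf, def

Hence C_0 ≅ Z^6, C_1 ≅ Z^15, C_2 ≅ Z^10.

∂_1: C_1 → C_0 is given by ∂[p,q] = [q] − [p]. For instance
  ∂bd = d − b.
As a 6×15 matrix over Z this has rank 5, with invariant factors (1,1,1,1,1).

∂_2: C_2 → C_1 sends each 2-simplex [p,q,r] to [q,r] − [p,r] + [p,q]. For instance
  ∂acd = cd − ad + ac,
  ∂abd = bd − ad + ab.
The resulting 15×10 matrix has rank 10, and its Smith normal form has invariant factors (1,1,1,1,1,1,1,1,1,2).

Computing H_k = (kernel of ∂_k) / (image of ∂_{k+1}):

  H_1: rank ker ∂_1 − rank ∂_2 = (15 − 5) − 10 = 0, and ∂_2 has invariant factor 2 > 1, so H_1 = Z_2.

(K is a triangulation of the real projective plane RP^2.)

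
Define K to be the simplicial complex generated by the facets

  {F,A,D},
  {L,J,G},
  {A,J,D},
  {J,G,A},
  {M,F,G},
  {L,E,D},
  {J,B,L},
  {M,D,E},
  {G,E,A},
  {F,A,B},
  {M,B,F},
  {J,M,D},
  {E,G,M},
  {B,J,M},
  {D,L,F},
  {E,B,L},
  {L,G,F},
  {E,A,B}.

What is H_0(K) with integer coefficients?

H_0 = Z.

K has 9 vertices, 27 edges, 18 triangles.
rank ∂_0 = 0, rank ∂_1 = 8 ⇒ b_0 = 9 − 0 − 8 = 1; all invariant factors of ∂_1 are 1 so no torsion. So H_0 = Z.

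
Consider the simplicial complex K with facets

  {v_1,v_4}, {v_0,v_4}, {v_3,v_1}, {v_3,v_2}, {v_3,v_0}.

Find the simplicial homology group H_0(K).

H_0 = Z.

Take the total order v_0 < v_1 < v_2 < v_3 < v_4 on the vertex set. Then K (dimension 1) consists of the simplices:

  0-simplices (5): [v_0], [v_1], [v_2], [v_3], [v_4]
  1-simplices (5): [v_0,v_3], [v_0,v_4], [v_1,v_3], [v_1,v_4], [v_2,v_3]

Hence C_0 ≅ Z^5, C_1 ≅ Z^5.

Boundary ∂_1: C_1 → C_0 maps an edge to its endpoints' difference, ∂[p,q] = q − p. For instance
  ∂[v_0,v_4] = [v_4] − [v_0].
This gives a 5×5 integer matrix of rank 4; reducing to Smith normal form yields diagonal entries (1,1,1,1).

Reading off H_k = ker ∂_k / im ∂_{k+1}:

  H_0: rank C_0 − rank ∂_1 = 5 − 4 = 1, and the invariant factors of ∂_1 are all 1, so H_0 = Z.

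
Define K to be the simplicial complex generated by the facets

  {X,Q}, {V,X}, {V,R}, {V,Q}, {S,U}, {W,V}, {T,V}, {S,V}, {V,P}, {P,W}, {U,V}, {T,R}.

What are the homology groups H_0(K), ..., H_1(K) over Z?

Order the vertices as P < Q < R < S < T < U < V < W < X. Listing each simplex with vertices in this order, K has dimension 1 with simplices:

  0-simplices (9): P, Q, R, S, T, U, V, W, X
  1-simplices (12): PV, PW, QV, QX, RT, RV, SU, SV, TV, UV, VW, VX

Hence C_0 ≅ Z^9, C_1 ≅ Z^12.

The boundary map ∂_1: C_1 → C_0 maps an edge to its endpoints' difference, ∂[p,q] = q − p.
The resulting 9×12 matrix has rank 8, and its Smith normal form has invariant factors (1,1,1,1,1,1,1,1).

Now H_k = ker ∂_k / im ∂_{k+1}, so:

  H_0: rank C_0 − rank ∂_1 = 9 − 8 = 1, and the invariant factors of ∂_1 are all 1, so H_0 ≅ Z.
  H_1: rank ker ∂_1 − rank ∂_2 = (12 − 8) − 0 = 4, and there is no ∂_2, so H_1 ≅ Z^4.

(K is a triangulation of a wedge of 4 circles.)

H_0 ≅ Z,  H_1 ≅ Z^4.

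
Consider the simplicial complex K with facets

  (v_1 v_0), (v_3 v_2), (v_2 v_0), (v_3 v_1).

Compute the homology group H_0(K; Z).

H_0 = Z.

Take the total order v_0 < v_1 < v_2 < v_3 on the vertex set. Then K (dimension 1) consists of the simplices:

  0-simplices (4): [v_0], [v_1], [v_2], [v_3]
  1-simplices (4): [v_0,v_1], [v_0,v_2], [v_1,v_3], [v_2,v_3]

giving chain groups C_0 ≅ Z^4, C_1 ≅ Z^4.

The boundary map ∂_1: C_1 → C_0 sends each edge [p,q] (with p < q) to q − p.
The resulting 4×4 matrix has rank 3, and its Smith normal form has invariant factors (1,1,1).

Reading off H_k = ker ∂_k / im ∂_{k+1}:

  H_0: rank C_0 − rank ∂_1 = 4 − 3 = 1, and the invariant factors of ∂_1 are all 1, so H_0 = Z.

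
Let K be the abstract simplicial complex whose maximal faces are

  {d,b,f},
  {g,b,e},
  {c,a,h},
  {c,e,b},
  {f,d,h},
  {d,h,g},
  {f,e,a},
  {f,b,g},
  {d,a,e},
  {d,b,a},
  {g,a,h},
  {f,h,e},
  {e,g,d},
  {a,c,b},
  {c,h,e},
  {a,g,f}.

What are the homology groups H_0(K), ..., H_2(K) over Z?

H_0 ≅ Z,  H_1 ≅ Z^2,  H_2 ≅ Z.

Fix the vertex order a < b < c < d < e < f < g < h and write every simplex with vertices in increasing order. Then dim K = 2 and the simplices of K are:

  0-simplices (8): a, b, c, d, e, f, g, h
  1-simplices (24): ab, ac, ad, ae, af, ag, ah, bc, bd, be, bf, bg, ce, ch, de, df, dg, dh, ef, eg, eh, fg, fh, gh
  2-simplices (16): abc, abd, ach, ade, aef, afg, agh, bce, bdf, beg, bfg, ceh, deg, dfh, dgh, efh

Hence C_0 ≅ Z^8, C_1 ≅ Z^24, C_2 ≅ Z^16.

Boundary ∂_1: C_1 → C_0 maps an edge to its endpoints' difference, ∂[p,q] = q − p. For instance
  ∂df = f − d.
This gives a 8×24 integer matrix of rank 7; reducing to Smith normal form yields diagonal entries (1,1,1,1,1,1,1).

∂_2: C_2 → C_1 sends each 2-simplex [p,q,r] to [q,r] − [p,r] + [p,q]. For instance
  ∂abc = bc − ac + ab,
  ∂bce = ce − be + bc.
As a 24×16 matrix over Z this has rank 15, with invariant factors (1,1,1,1,1,1,1,1,1,1,1,1,1,1,1).

Now H_k = ker ∂_k / im ∂_{k+1}, so:

  H_0: rank C_0 − rank ∂_1 = 8 − 7 = 1, and the invariant factors of ∂_1 are all 1, so H_0 ≅ Z.
  H_1: rank ker ∂_1 − rank ∂_2 = (24 − 7) − 15 = 2, and the invariant factors of ∂_2 are all 1, so H_1 ≅ Z^2.
  H_2: rank ker ∂_2 − rank ∂_3 = (16 − 15) − 0 = 1, and there is no ∂_3, so H_2 ≅ Z.

As a check, the Euler characteristic is 8 − 24 + 16 = 0, which agrees with 1 − 2 + 1 = 0.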